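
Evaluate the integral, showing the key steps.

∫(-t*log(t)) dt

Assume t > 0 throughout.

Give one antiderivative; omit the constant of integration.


Step 1. Integrate ∫(-t*log(t)) dt by parts with u = log(t), dv = (-t) dt, so v = -t**2/2 [assuming t > 0]: now -t**2*log(t)/2 + ∫(t/2) dt.
Step 2. Evaluate the standard form: now -t**2*log(t)/2 + t**2/4.
Answer: -t**2*log(t)/2 + t**2/4.


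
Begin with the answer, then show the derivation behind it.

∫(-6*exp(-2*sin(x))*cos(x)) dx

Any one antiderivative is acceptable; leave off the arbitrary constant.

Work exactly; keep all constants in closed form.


The answer is 3*exp(-2*sin(x)).
Step 1. Substitute u = sin(x), turning ∫(-6*exp(-2*sin(x))*cos(x)) dx into ∫(-6*exp(-2*u)) du: now ∫(-6*exp(-2*u)) du.
Step 2. Evaluate the standard form: now 3*exp(-2*u).
Step 3. Substitute back u = sin(x): now 3*exp(-2*sin(x)).
Answer: 3*exp(-2*sin(x)).


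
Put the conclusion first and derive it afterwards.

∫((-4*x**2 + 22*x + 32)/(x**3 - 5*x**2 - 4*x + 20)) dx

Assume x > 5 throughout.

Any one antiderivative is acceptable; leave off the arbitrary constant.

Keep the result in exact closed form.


The answer is 2*log(x - 5) - 5*log(x - 2) - log(x + 2).
Step 1. Decompose ∫((-4*x**2 + 22*x + 32)/(x**3 - 5*x**2 - 4*x + 20)) dx by partial fractions, (-4*x**2 + 22*x + 32)/(x**3 - 5*x**2 - 4*x + 20) = -1/(x + 2) - 5/(x - 2) + 2/(x - 5): now ∫(2/(x - 5)) dx + ∫(-5/(x - 2)) dx + ∫(-1/(x + 2)) dx.
Step 2. Evaluate the standard form [assuming x > 5]: now 2*log(x - 5) + ∫(-5/(x - 2)) dx + ∫(-1/(x + 2)) dx.
Step 3. Evaluate the standard form [assuming x > -2]: now 2*log(x - 5) - log(x + 2) + ∫(-5/(x - 2)) dx.
Step 4. Evaluate the standard form [assuming x > 2]: now 2*log(x - 5) - 5*log(x - 2) - log(x + 2).
Answer: 2*log(x - 5) - 5*log(x - 2) - log(x + 2).


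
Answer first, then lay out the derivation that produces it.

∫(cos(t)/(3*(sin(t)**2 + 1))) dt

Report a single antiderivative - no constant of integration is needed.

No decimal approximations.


The answer is atan(sin(t))/3.
Step 1. Substitute u = sin(t), turning ∫(cos(t)/(3*(sin(t)**2 + 1))) dt into ∫(1/(3*(u**2 + 1))) du: now ∫(1/(3*(u**2 + 1))) du.
Step 2. Evaluate the standard form: now atan(u)/3.
Step 3. Substitute back u = sin(t): now atan(sin(t))/3.
Answer: atan(sin(t))/3.


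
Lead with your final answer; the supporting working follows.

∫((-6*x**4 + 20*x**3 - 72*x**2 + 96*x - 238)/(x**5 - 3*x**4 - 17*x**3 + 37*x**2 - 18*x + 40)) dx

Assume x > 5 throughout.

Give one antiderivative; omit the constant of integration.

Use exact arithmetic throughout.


The answer is -4*log(x - 5) + 3*log(x - 2) - 5*log(x + 4) - 4*atan(x).
Step 1. Decompose ∫((-6*x**4 + 20*x**3 - 72*x**2 + 96*x - 238)/(x**5 - 3*x**4 - 17*x**3 + 37*x**2 - 18*x + 40)) dx by partial fractions, (-6*x**4 + 20*x**3 - 72*x**2 + 96*x - 238)/(x**5 - 3*x**4 - 17*x**3 + 37*x**2 - 18*x + 40) = -4/(x**2 + 1) - 5/(x + 4) + 3/(x - 2) - 4/(x - 5): now ∫(-4/(x - 5)) dx + ∫(3/(x - 2)) dx + ∫(-5/(x + 4)) dx + ∫(-4/(x**2 + 1)) dx.
Step 2. Evaluate the standard form [assuming x > 2]: now 3*log(x - 2) + ∫(-4/(x - 5)) dx + ∫(-5/(x + 4)) dx + ∫(-4/(x**2 + 1)) dx.
Step 3. Evaluate the standard form [assuming x > 5]: now -4*log(x - 5) + 3*log(x - 2) + ∫(-5/(x + 4)) dx + ∫(-4/(x**2 + 1)) dx.
Step 4. Evaluate the standard form [assuming x > -4]: now -4*log(x - 5) + 3*log(x - 2) - 5*log(x + 4) + ∫(-4/(x**2 + 1)) dx.
Step 5. Evaluate the standard form: now -4*log(x - 5) + 3*log(x - 2) - 5*log(x + 4) - 4*atan(x).
Answer: -4*log(x - 5) + 3*log(x - 2) - 5*log(x + 4) - 4*atan(x).


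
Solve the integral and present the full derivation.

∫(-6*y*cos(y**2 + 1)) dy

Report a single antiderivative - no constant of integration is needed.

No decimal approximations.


Step 1. Substitute u = y**2 + 1, turning ∫(-6*y*cos(y**2 + 1)) dy into ∫(-3*cos(u)) du: now ∫(-3*cos(u)) du.
Step 2. Evaluate the standard form: now -3*sin(u).
Step 3. Substitute back u = y**2 + 1: now -3*sin(y**2 + 1).
Answer: -3*sin(y**2 + 1).


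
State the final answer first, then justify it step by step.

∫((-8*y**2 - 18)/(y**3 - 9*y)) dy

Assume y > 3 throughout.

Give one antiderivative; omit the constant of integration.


The answer is 2*log(y) - 5*log(y - 3) - 5*log(y + 3).
Step 1. Decompose ∫((-8*y**2 - 18)/(y**3 - 9*y)) dy by partial fractions, (-8*y**2 - 18)/(y**3 - 9*y) = -5/(y + 3) - 5/(y - 3) + 2/y: now ∫(2/y) dy + ∫(-5/(y - 3)) dy + ∫(-5/(y + 3)) dy.
Step 2. Evaluate the standard form [assuming y > 0]: now 2*log(y) + ∫(-5/(y - 3)) dy + ∫(-5/(y + 3)) dy.
Step 3. Evaluate the standard form [assuming y > 3]: now 2*log(y) - 5*log(y - 3) + ∫(-5/(y + 3)) dy.
Step 4. Evaluate the standard form [assuming y > -3]: now 2*log(y) - 5*log(y - 3) - 5*log(y + 3).
Answer: 2*log(y) - 5*log(y - 3) - 5*log(y + 3).


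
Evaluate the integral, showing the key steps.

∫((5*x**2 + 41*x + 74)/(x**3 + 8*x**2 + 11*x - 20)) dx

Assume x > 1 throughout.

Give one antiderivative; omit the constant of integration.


Step 1. Decompose ∫((5*x**2 + 41*x + 74)/(x**3 + 8*x**2 + 11*x - 20)) dx by partial fractions, (5*x**2 + 41*x + 74)/(x**3 + 8*x**2 + 11*x - 20) = -1/(x + 5) + 2/(x + 4) + 4/(x - 1): now ∫(4/(x - 1)) dx + ∫(2/(x + 4)) dx + ∫(-1/(x + 5)) dx.
Step 2. Evaluate the standard form [assuming x > -5]: now -log(x + 5) + ∫(4/(x - 1)) dx + ∫(2/(x + 4)) dx.
Step 3. Evaluate the standard form [assuming x > 1]: now 4*log(x - 1) - log(x + 5) + ∫(2/(x + 4)) dx.
Step 4. Evaluate the standard form [assuming x > -4]: now 4*log(x - 1) + 2*log(x + 4) - log(x + 5).
Answer: 4*log(x - 1) + 2*log(x + 4) - log(x + 5).


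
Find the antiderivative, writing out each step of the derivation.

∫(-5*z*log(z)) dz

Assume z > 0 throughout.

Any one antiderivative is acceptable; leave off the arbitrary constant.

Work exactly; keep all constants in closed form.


Step 1. Integrate ∫(-5*z*log(z)) dz by parts with u = log(z), dv = (-5*z) dz, so v = -5*z**2/2 [assuming z > 0]: now -5*z**2*log(z)/2 + ∫(5*z/2) dz.
Step 2. Evaluate the standard form: now -5*z**2*log(z)/2 + 5*z**2/4.
Answer: -5*z**2*log(z)/2 + 5*z**2/4.


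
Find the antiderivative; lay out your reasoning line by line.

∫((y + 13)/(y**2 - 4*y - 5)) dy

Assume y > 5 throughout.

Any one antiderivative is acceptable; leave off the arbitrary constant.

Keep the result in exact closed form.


Step 1. Decompose ∫((y + 13)/(y**2 - 4*y - 5)) dy by partial fractions, (y + 13)/(y**2 - 4*y - 5) = -2/(y + 1) + 3/(y - 5): now ∫(3/(y - 5)) dy + ∫(-2/(y + 1)) dy.
Step 2. Evaluate the standard form [assuming y > 5]: now 3*log(y - 5) + ∫(-2/(y + 1)) dy.
Step 3. Evaluate the standard form [assuming y > -1]: now 3*log(y - 5) - 2*log(y + 1).
Answer: 3*log(y - 5) - 2*log(y + 1).


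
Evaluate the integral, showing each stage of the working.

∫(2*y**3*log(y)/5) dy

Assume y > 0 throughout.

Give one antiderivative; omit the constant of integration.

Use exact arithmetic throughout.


Step 1. Integrate ∫(2*y**3*log(y)/5) dy by parts with u = log(y), dv = (2*y**3/5) dy, so v = y**4/10 [assuming y > 0]: now y**4*log(y)/10 + ∫(-y**3/10) dy.
Step 2. Evaluate the standard form: now y**4*log(y)/10 - y**4/40.
Answer: y**4*log(y)/10 - y**4/40.


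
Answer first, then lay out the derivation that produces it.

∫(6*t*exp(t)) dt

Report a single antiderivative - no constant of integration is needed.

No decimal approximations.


The answer is 6*t*exp(t) - 6*exp(t).
Step 1. Integrate ∫(6*t*exp(t)) dt by parts with u = t, dv = (6*exp(t)) dt, so v = 6*exp(t): now 6*t*exp(t) + ∫(-6*exp(t)) dt.
Step 2. Evaluate the standard form: now 6*t*exp(t) - 6*exp(t).
Answer: 6*t*exp(t) - 6*exp(t).


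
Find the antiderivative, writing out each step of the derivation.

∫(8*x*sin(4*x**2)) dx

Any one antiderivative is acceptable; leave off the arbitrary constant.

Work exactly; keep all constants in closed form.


Step 1. Substitute u = x**2, turning ∫(8*x*sin(4*x**2)) dx into ∫(4*sin(4*u)) du: now ∫(4*sin(4*u)) du.
Step 2. Evaluate the standard form: now -cos(4*u).
Step 3. Substitute back u = x**2: now -cos(4*x**2).
Answer: -cos(4*x**2).


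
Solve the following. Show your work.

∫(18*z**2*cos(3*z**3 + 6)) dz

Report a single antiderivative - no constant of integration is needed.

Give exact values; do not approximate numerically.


Step 1. Substitute u = z**3 + 2, turning ∫(18*z**2*cos(3*z**3 + 6)) dz into ∫(6*cos(3*u)) du: now ∫(6*cos(3*u)) du.
Step 2. Evaluate the standard form: now 2*sin(3*u).
Step 3. Substitute back u = z**3 + 2: now 2*sin(3*z**3 + 6).
Answer: 2*sin(3*z**3 + 6).


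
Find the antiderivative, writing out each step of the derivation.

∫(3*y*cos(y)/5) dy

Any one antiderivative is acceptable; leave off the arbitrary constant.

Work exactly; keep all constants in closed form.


Step 1. Integrate ∫(3*y*cos(y)/5) dy by parts with u = y, dv = (3*cos(y)/5) dy, so v = 3*sin(y)/5: now 3*y*sin(y)/5 + ∫(-3*sin(y)/5) dy.
Step 2. Evaluate the standard form: now 3*y*sin(y)/5 + 3*cos(y)/5.
Answer: 3*y*sin(y)/5 + 3*cos(y)/5.


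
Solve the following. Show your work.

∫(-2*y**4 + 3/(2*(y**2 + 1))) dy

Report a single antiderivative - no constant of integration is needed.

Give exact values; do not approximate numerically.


Step 1. Rewrite: now ∫(-2*y**4) dy + ∫(3/(2*(y**2 + 1))) dy.
Step 2. Evaluate the standard form: now -2*y**5/5 + ∫(3/(2*(y**2 + 1))) dy.
Step 3. Evaluate the standard form: now -2*y**5/5 + 3*atan(y)/2.
Answer: -2*y**5/5 + 3*atan(y)/2.


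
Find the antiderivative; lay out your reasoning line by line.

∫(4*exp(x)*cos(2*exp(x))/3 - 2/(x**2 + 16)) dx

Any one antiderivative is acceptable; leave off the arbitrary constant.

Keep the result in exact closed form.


Step 1. Rewrite: now ∫(4*exp(x)*cos(2*exp(x))/3) dx + ∫(-2/(x**2 + 16)) dx.
Step 2. Substitute u = exp(x), turning ∫(4*exp(x)*cos(2*exp(x))/3) dx into ∫(4*cos(2*u)/3) du: now ∫(-2/(x**2 + 16)) dx + ∫(4*cos(2*u)/3) du.
Step 3. Evaluate the standard form: now 2*sin(2*u)/3 + ∫(-2/(x**2 + 16)) dx.
Step 4. Substitute back u = exp(x): now 2*sin(2*exp(x))/3 + ∫(-2/(x**2 + 16)) dx.
Step 5. Evaluate the standard form: now 2*sin(2*exp(x))/3 - atan(x/4)/2.
Answer: 2*sin(2*exp(x))/3 - atan(x/4)/2.


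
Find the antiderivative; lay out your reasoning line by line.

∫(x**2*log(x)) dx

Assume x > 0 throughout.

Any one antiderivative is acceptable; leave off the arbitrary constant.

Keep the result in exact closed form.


Step 1. Integrate ∫(x**2*log(x)) dx by parts with u = log(x), dv = (x**2) dx, so v = x**3/3 [assuming x > 0]: now x**3*log(x)/3 + ∫(-x**2/3) dx.
Step 2. Evaluate the standard form: now x**3*log(x)/3 - x**3/9.
Answer: x**3*log(x)/3 - x**3/9.


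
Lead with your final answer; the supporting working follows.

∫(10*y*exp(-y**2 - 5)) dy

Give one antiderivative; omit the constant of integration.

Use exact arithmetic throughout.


The answer is -5*exp(-y**2 - 5).
Step 1. Substitute u = y**2 + 5, turning ∫(10*y*exp(-y**2 - 5)) dy into ∫(5*exp(-u)) du: now ∫(5*exp(-u)) du.
Step 2. Evaluate the standard form: now -5*exp(-u).
Step 3. Substitute back u = y**2 + 5: now -5*exp(-y**2 - 5).
Answer: -5*exp(-y**2 - 5).


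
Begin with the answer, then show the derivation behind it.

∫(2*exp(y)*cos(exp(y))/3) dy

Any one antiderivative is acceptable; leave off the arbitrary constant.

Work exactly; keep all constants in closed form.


The answer is 2*sin(exp(y))/3.
Step 1. Substitute u = exp(y), turning ∫(2*exp(y)*cos(exp(y))/3) dy into ∫(2*cos(u)/3) du: now ∫(2*cos(u)/3) du.
Step 2. Evaluate the standard form: now 2*sin(u)/3.
Step 3. Substitute back u = exp(y): now 2*sin(exp(y))/3.
Answer: 2*sin(exp(y))/3.


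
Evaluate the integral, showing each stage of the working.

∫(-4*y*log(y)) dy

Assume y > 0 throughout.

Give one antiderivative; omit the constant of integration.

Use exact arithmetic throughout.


Step 1. Integrate ∫(-4*y*log(y)) dy by parts with u = log(y), dv = (-4*y) dy, so v = -2*y**2 [assuming y > 0]: now -2*y**2*log(y) + ∫(2*y) dy.
Step 2. Evaluate the standard form: now -2*y**2*log(y) + y**2.
Answer: -2*y**2*log(y) + y**2.


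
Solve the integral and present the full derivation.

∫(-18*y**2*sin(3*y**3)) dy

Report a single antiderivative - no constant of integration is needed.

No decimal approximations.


Step 1. Substitute u = y**3, turning ∫(-18*y**2*sin(3*y**3)) dy into ∫(-6*sin(3*u)) du: now ∫(-6*sin(3*u)) du.
Step 2. Evaluate the standard form: now 2*cos(3*u).
Step 3. Substitute back u = y**3: now 2*cos(3*y**3).
Answer: 2*cos(3*y**3).


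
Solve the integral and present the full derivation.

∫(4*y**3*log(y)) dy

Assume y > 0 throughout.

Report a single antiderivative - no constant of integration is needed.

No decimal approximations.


Step 1. Integrate ∫(4*y**3*log(y)) dy by parts with u = log(y), dv = (4*y**3) dy, so v = y**4 [assuming y > 0]: now y**4*log(y) + ∫(-y**3) dy.
Step 2. Evaluate the standard form: now y**4*log(y) - y**4/4.
Answer: y**4*log(y) - y**4/4.


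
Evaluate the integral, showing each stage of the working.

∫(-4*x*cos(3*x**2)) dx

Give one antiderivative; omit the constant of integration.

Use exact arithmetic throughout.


Step 1. Substitute u = x**2, turning ∫(-4*x*cos(3*x**2)) dx into ∫(-2*cos(3*u)) du: now ∫(-2*cos(3*u)) du.
Step 2. Evaluate the standard form: now -2*sin(3*u)/3.
Step 3. Substitute back u = x**2: now -2*sin(3*x**2)/3.
Answer: -2*sin(3*x**2)/3.


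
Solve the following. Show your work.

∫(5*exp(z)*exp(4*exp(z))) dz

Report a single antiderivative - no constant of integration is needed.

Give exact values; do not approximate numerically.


Step 1. Substitute u = exp(z), turning ∫(5*exp(z)*exp(4*exp(z))) dz into ∫(5*exp(4*u)) du: now ∫(5*exp(4*u)) du.
Step 2. Evaluate the standard form: now 5*exp(4*u)/4.
Step 3. Substitute back u = exp(z): now 5*exp(4*exp(z))/4.
Answer: 5*exp(4*exp(z))/4.


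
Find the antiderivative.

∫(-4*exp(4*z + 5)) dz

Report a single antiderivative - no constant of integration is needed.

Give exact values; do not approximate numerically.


Answer: -exp(4*z + 5).


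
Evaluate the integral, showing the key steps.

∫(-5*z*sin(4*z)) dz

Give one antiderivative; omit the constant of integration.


Step 1. Integrate ∫(-5*z*sin(4*z)) dz by parts with u = z, dv = (-5*sin(4*z)) dz, so v = 5*cos(4*z)/4: now 5*z*cos(4*z)/4 + ∫(-5*cos(4*z)/4) dz.
Step 2. Evaluate the standard form: now 5*z*cos(4*z)/4 - 5*sin(4*z)/16.
Answer: 5*z*cos(4*z)/4 - 5*sin(4*z)/16.


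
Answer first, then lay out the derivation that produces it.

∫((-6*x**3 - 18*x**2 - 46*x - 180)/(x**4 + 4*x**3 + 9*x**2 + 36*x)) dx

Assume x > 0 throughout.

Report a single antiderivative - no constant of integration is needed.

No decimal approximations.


The answer is -5*log(x) - log(x + 4) + 2*atan(x/3)/3.
Step 1. Decompose ∫((-6*x**3 - 18*x**2 - 46*x - 180)/(x**4 + 4*x**3 + 9*x**2 + 36*x)) dx by partial fractions, (-6*x**3 - 18*x**2 - 46*x - 180)/(x**4 + 4*x**3 + 9*x**2 + 36*x) = 2/(x**2 + 9) - 1/(x + 4) - 5/x: now ∫(-5/x) dx + ∫(-1/(x + 4)) dx + ∫(2/(x**2 + 9)) dx.
Step 2. Evaluate the standard form [assuming x > 0]: now -5*log(x) + ∫(-1/(x + 4)) dx + ∫(2/(x**2 + 9)) dx.
Step 3. Evaluate the standard form [assuming x > -4]: now -5*log(x) - log(x + 4) + ∫(2/(x**2 + 9)) dx.
Step 4. Evaluate the standard form: now -5*log(x) - log(x + 4) + 2*atan(x/3)/3.
Answer: -5*log(x) - log(x + 4) + 2*atan(x/3)/3.


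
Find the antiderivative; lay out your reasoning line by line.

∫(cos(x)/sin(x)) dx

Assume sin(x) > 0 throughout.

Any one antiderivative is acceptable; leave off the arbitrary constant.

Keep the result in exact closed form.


Step 1. Substitute u = sin(x), turning ∫(cos(x)/sin(x)) dx into ∫(1/u) du: now ∫(1/u) du.
Step 2. Evaluate the standard form [assuming u > 0]: now log(u).
Step 3. Substitute back u = sin(x): now log(sin(x)).
Answer: log(sin(x)).


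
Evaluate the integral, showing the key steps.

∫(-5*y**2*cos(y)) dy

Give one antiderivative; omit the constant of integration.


Step 1. Integrate ∫(-5*y**2*cos(y)) dy by parts with u = y**2, dv = (-5*cos(y)) dy, so v = -5*sin(y): now -5*y**2*sin(y) + ∫(10*y*sin(y)) dy.
Step 2. Integrate ∫(10*y*sin(y)) dy by parts with u = y, dv = (10*sin(y)) dy, so v = -10*cos(y): now -5*y**2*sin(y) - 10*y*cos(y) + ∫(10*cos(y)) dy.
Step 3. Evaluate the standard form: now -5*y**2*sin(y) - 10*y*cos(y) + 10*sin(y).
Answer: -5*y**2*sin(y) - 10*y*cos(y) + 10*sin(y).


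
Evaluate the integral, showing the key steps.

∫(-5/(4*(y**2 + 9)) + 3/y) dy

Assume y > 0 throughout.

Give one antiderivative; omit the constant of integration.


Step 1. Rewrite: now ∫(3/y) dy + ∫(-5/(4*(y**2 + 9))) dy.
Step 2. Evaluate the standard form [assuming y > 0]: now 3*log(y) + ∫(-5/(4*(y**2 + 9))) dy.
Step 3. Evaluate the standard form: now 3*log(y) - 5*atan(y/3)/12.
Answer: 3*log(y) - 5*atan(y/3)/12.


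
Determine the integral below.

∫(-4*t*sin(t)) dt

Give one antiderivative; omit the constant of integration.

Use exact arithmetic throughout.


Answer: 4*t*cos(t) - 4*sin(t).


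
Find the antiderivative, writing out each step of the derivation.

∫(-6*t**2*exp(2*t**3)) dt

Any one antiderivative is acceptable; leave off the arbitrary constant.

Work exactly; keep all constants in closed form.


Step 1. Substitute u = t**3, turning ∫(-6*t**2*exp(2*t**3)) dt into ∫(-2*exp(2*u)) du: now ∫(-2*exp(2*u)) du.
Step 2. Evaluate the standard form: now -exp(2*u).
Step 3. Substitute back u = t**3: now -exp(2*t**3).
Answer: -exp(2*t**3).


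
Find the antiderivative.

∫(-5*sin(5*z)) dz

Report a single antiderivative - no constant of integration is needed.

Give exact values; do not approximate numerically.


Answer: cos(5*z).


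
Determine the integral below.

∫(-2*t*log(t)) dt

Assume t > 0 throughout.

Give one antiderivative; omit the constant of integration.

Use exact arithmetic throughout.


Answer: -t**2*log(t) + t**2/2.


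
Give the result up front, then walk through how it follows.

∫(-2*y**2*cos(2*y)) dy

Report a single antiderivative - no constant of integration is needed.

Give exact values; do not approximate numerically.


The answer is -y**2*sin(2*y) - y*cos(2*y) + sin(2*y)/2.
Step 1. Integrate ∫(-2*y**2*cos(2*y)) dy by parts with u = y**2, dv = (-2*cos(2*y)) dy, so v = -sin(2*y): now -y**2*sin(2*y) + ∫(2*y*sin(2*y)) dy.
Step 2. Integrate ∫(2*y*sin(2*y)) dy by parts with u = y, dv = (2*sin(2*y)) dy, so v = -cos(2*y): now -y**2*sin(2*y) - y*cos(2*y) + ∫(cos(2*y)) dy.
Step 3. Evaluate the standard form: now -y**2*sin(2*y) - y*cos(2*y) + sin(2*y)/2.
Answer: -y**2*sin(2*y) - y*cos(2*y) + sin(2*y)/2.


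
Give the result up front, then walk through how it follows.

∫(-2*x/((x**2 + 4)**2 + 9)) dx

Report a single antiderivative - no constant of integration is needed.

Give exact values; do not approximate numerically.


The answer is -atan(x**2/3 + 4/3)/3.
Step 1. Substitute u = x**2 + 4, turning ∫(-2*x/((x**2 + 4)**2 + 9)) dx into ∫(-1/(u**2 + 9)) du: now ∫(-1/(u**2 + 9)) du.
Step 2. Evaluate the standard form: now -atan(u/3)/3.
Step 3. Substitute back u = x**2 + 4: now -atan(x**2/3 + 4/3)/3.
Answer: -atan(x**2/3 + 4/3)/3.


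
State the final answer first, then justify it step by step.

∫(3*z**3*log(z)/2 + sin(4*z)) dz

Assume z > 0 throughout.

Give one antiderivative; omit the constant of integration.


The answer is 3*z**4*log(z)/8 - 3*z**4/32 - cos(4*z)/4.
Step 1. Rewrite: now ∫(3*z**3*log(z)/2) dz + ∫(sin(4*z)) dz.
Step 2. Integrate ∫(3*z**3*log(z)/2) dz by parts with u = log(z), dv = (3*z**3/2) dz, so v = 3*z**4/8 [assuming z > 0]: now 3*z**4*log(z)/8 + ∫(-3*z**3/8) dz + ∫(sin(4*z)) dz.
Step 3. Evaluate the standard form: now 3*z**4*log(z)/8 - 3*z**4/32 + ∫(sin(4*z)) dz.
Step 4. Evaluate the standard form: now 3*z**4*log(z)/8 - 3*z**4/32 - cos(4*z)/4.
Answer: 3*z**4*log(z)/8 - 3*z**4/32 - cos(4*z)/4.


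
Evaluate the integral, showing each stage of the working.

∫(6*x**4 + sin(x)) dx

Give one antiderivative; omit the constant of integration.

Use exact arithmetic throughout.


Step 1. Rewrite: now ∫(6*x**4) dx + ∫(sin(x)) dx.
Step 2. Evaluate the standard form: now 6*x**5/5 + ∫(sin(x)) dx.
Step 3. Evaluate the standard form: now 6*x**5/5 - cos(x).
Answer: 6*x**5/5 - cos(x).


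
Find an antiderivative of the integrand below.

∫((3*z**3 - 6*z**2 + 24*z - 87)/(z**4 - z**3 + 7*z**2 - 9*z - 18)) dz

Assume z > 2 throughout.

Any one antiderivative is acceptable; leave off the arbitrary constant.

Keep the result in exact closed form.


Answer: -log(z - 2) + 4*log(z + 1) + atan(z/3).


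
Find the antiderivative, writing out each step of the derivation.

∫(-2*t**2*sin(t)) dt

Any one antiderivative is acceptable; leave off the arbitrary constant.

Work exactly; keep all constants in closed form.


Step 1. Integrate ∫(-2*t**2*sin(t)) dt by parts with u = t**2, dv = (-2*sin(t)) dt, so v = 2*cos(t): now 2*t**2*cos(t) + ∫(-4*t*cos(t)) dt.
Step 2. Integrate ∫(-4*t*cos(t)) dt by parts with u = t, dv = (-4*cos(t)) dt, so v = -4*sin(t): now 2*t**2*cos(t) - 4*t*sin(t) + ∫(4*sin(t)) dt.
Step 3. Evaluate the standard form: now 2*t**2*cos(t) - 4*t*sin(t) - 4*cos(t).
Answer: 2*t**2*cos(t) - 4*t*sin(t) - 4*cos(t).


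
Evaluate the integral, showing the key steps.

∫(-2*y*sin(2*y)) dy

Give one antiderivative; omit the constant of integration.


Step 1. Integrate ∫(-2*y*sin(2*y)) dy by parts with u = y, dv = (-2*sin(2*y)) dy, so v = cos(2*y): now y*cos(2*y) + ∫(-cos(2*y)) dy.
Step 2. Evaluate the standard form: now y*cos(2*y) - sin(2*y)/2.
Answer: y*cos(2*y) - sin(2*y)/2.


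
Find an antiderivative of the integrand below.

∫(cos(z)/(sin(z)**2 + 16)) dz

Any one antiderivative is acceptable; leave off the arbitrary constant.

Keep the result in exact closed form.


Answer: atan(sin(z)/4)/4.


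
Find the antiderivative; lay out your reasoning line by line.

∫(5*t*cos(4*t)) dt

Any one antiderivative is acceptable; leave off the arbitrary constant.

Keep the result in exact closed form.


Step 1. Integrate ∫(5*t*cos(4*t)) dt by parts with u = t, dv = (5*cos(4*t)) dt, so v = 5*sin(4*t)/4: now 5*t*sin(4*t)/4 + ∫(-5*sin(4*t)/4) dt.
Step 2. Evaluate the standard form: now 5*t*sin(4*t)/4 + 5*cos(4*t)/16.
Answer: 5*t*sin(4*t)/4 + 5*cos(4*t)/16.


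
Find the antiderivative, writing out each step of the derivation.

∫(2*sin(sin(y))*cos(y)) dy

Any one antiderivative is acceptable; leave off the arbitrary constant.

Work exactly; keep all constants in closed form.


Step 1. Substitute u = sin(y), turning ∫(2*sin(sin(y))*cos(y)) dy into ∫(2*sin(u)) du: now ∫(2*sin(u)) du.
Step 2. Evaluate the standard form: now -2*cos(u).
Step 3. Substitute back u = sin(y): now -2*cos(sin(y)).
Answer: -2*cos(sin(y)).


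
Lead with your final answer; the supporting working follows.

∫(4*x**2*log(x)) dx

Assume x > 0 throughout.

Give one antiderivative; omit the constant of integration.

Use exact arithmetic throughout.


The answer is 4*x**3*log(x)/3 - 4*x**3/9.
Step 1. Integrate ∫(4*x**2*log(x)) dx by parts with u = log(x), dv = (4*x**2) dx, so v = 4*x**3/3 [assuming x > 0]: now 4*x**3*log(x)/3 + ∫(-4*x**2/3) dx.
Step 2. Evaluate the standard form: now 4*x**3*log(x)/3 - 4*x**3/9.
Answer: 4*x**3*log(x)/3 - 4*x**3/9.


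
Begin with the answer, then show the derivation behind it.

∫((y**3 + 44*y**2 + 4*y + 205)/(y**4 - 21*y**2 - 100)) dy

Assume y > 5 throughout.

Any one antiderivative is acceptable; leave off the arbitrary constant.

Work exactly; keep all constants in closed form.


The answer is 5*log(y - 5) - 4*log(y + 5) - atan(y/2)/2.
Step 1. Decompose ∫((y**3 + 44*y**2 + 4*y + 205)/(y**4 - 21*y**2 - 100)) dy by partial fractions, (y**3 + 44*y**2 + 4*y + 205)/(y**4 - 21*y**2 - 100) = -1/(y**2 + 4) - 4/(y + 5) + 5/(y - 5): now ∫(5/(y - 5)) dy + ∫(-4/(y + 5)) dy + ∫(-1/(y**2 + 4)) dy.
Step 2. Evaluate the standard form [assuming y > -5]: now -4*log(y + 5) + ∫(5/(y - 5)) dy + ∫(-1/(y**2 + 4)) dy.
Step 3. Evaluate the standard form [assuming y > 5]: now 5*log(y - 5) - 4*log(y + 5) + ∫(-1/(y**2 + 4)) dy.
Step 4. Evaluate the standard form: now 5*log(y - 5) - 4*log(y + 5) - atan(y/2)/2.
Answer: 5*log(y - 5) - 4*log(y + 5) - atan(y/2)/2.


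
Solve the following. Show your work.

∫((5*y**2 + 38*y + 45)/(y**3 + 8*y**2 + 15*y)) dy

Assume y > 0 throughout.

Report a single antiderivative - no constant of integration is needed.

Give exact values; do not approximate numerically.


Step 1. Decompose ∫((5*y**2 + 38*y + 45)/(y**3 + 8*y**2 + 15*y)) dy by partial fractions, (5*y**2 + 38*y + 45)/(y**3 + 8*y**2 + 15*y) = -2/(y + 5) + 4/(y + 3) + 3/y: now ∫(3/y) dy + ∫(4/(y + 3)) dy + ∫(-2/(y + 5)) dy.
Step 2. Evaluate the standard form [assuming y > 0]: now 3*log(y) + ∫(4/(y + 3)) dy + ∫(-2/(y + 5)) dy.
Step 3. Evaluate the standard form [assuming y > -3]: now 3*log(y) + 4*log(y + 3) + ∫(-2/(y + 5)) dy.
Step 4. Evaluate the standard form [assuming y > -5]: now 3*log(y) + 4*log(y + 3) - 2*log(y + 5).
Answer: 3*log(y) + 4*log(y + 3) - 2*log(y + 5).


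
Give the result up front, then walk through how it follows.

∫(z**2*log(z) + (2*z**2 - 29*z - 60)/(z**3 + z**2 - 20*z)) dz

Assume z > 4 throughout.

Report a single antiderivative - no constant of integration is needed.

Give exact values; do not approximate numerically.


The answer is z**3*log(z)/3 - z**3/9 + 3*log(z) - 4*log(z - 4) + 3*log(z + 5).
Step 1. Rewrite: now ∫(z**2*log(z)) dz + ∫((2*z**2 - 29*z - 60)/(z**3 + z**2 - 20*z)) dz.
Step 2. Decompose ∫((2*z**2 - 29*z - 60)/(z**3 + z**2 - 20*z)) dz by partial fractions, (2*z**2 - 29*z - 60)/(z**3 + z**2 - 20*z) = 3/(z + 5) - 4/(z - 4) + 3/z: now ∫(3/z) dz + ∫(z**2*log(z)) dz + ∫(-4/(z - 4)) dz + ∫(3/(z + 5)) dz.
Step 3. Evaluate the standard form [assuming z > -5]: now 3*log(z + 5) + ∫(3/z) dz + ∫(z**2*log(z)) dz + ∫(-4/(z - 4)) dz.
Step 4. Evaluate the standard form [assuming z > 4]: now -4*log(z - 4) + 3*log(z + 5) + ∫(3/z) dz + ∫(z**2*log(z)) dz.
Step 5. Evaluate the standard form [assuming z > 0]: now 3*log(z) - 4*log(z - 4) + 3*log(z + 5) + ∫(z**2*log(z)) dz.
Step 6. Integrate ∫(z**2*log(z)) dz by parts with u = log(z), dv = (z**2) dz, so v = z**3/3 [assuming z > 0]: now z**3*log(z)/3 + 3*log(z) - 4*log(z - 4) + 3*log(z + 5) + ∫(-z**2/3) dz.
Step 7. Evaluate the standard form: now z**3*log(z)/3 - z**3/9 + 3*log(z) - 4*log(z - 4) + 3*log(z + 5).
Answer: z**3*log(z)/3 - z**3/9 + 3*log(z) - 4*log(z - 4) + 3*log(z + 5).


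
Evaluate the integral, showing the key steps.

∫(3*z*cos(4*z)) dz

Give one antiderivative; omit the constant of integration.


Step 1. Integrate ∫(3*z*cos(4*z)) dz by parts with u = z, dv = (3*cos(4*z)) dz, so v = 3*sin(4*z)/4: now 3*z*sin(4*z)/4 + ∫(-3*sin(4*z)/4) dz.
Step 2. Evaluate the standard form: now 3*z*sin(4*z)/4 + 3*cos(4*z)/16.
Answer: 3*z*sin(4*z)/4 + 3*cos(4*z)/16.


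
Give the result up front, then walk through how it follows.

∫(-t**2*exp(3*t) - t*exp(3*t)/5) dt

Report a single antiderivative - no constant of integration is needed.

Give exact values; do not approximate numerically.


The answer is -t**2*exp(3*t)/3 + 7*t*exp(3*t)/45 - 7*exp(3*t)/135.
Step 1. Rewrite: now ∫(-t*exp(3*t)/5) dt + ∫(-t**2*exp(3*t)) dt.
Step 2. Integrate ∫(-t**2*exp(3*t)) dt by parts with u = t**2, dv = (-exp(3*t)) dt, so v = -exp(3*t)/3: now -t**2*exp(3*t)/3 + ∫(-t*exp(3*t)/5) dt + ∫(2*t*exp(3*t)/3) dt.
Step 3. Integrate ∫(2*t*exp(3*t)/3) dt by parts with u = t, dv = (2*exp(3*t)/3) dt, so v = 2*exp(3*t)/9: now -t**2*exp(3*t)/3 + 2*t*exp(3*t)/9 + ∫(-t*exp(3*t)/5) dt + ∫(-2*exp(3*t)/9) dt.
Step 4. Evaluate the standard form: now -t**2*exp(3*t)/3 + 2*t*exp(3*t)/9 - 2*exp(3*t)/27 + ∫(-t*exp(3*t)/5) dt.
Step 5. Integrate ∫(-t*exp(3*t)/5) dt by parts with u = t, dv = (-exp(3*t)/5) dt, so v = -exp(3*t)/15: now -t**2*exp(3*t)/3 + 7*t*exp(3*t)/45 - 2*exp(3*t)/27 + ∫(exp(3*t)/15) dt.
Step 6. Evaluate the standard form: now -t**2*exp(3*t)/3 + 7*t*exp(3*t)/45 - 7*exp(3*t)/135.
Answer: -t**2*exp(3*t)/3 + 7*t*exp(3*t)/45 - 7*exp(3*t)/135.


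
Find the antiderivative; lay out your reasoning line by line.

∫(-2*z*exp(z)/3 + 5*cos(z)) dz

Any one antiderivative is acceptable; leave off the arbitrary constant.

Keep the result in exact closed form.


Step 1. Rewrite: now ∫(-2*z*exp(z)/3) dz + ∫(5*cos(z)) dz.
Step 2. Integrate ∫(-2*z*exp(z)/3) dz by parts with u = z, dv = (-2*exp(z)/3) dz, so v = -2*exp(z)/3: now -2*z*exp(z)/3 + ∫(2*exp(z)/3) dz + ∫(5*cos(z)) dz.
Step 3. Evaluate the standard form: now -2*z*exp(z)/3 + 2*exp(z)/3 + ∫(5*cos(z)) dz.
Step 4. Evaluate the standard form: now -2*z*exp(z)/3 + 2*exp(z)/3 + 5*sin(z).
Answer: -2*z*exp(z)/3 + 2*exp(z)/3 + 5*sin(z).


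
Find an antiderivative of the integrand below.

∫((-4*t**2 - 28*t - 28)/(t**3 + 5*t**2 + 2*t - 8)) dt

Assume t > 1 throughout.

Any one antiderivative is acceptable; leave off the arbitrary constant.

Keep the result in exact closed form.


Answer: -4*log(t - 1) - 2*log(t + 2) + 2*log(t + 4).


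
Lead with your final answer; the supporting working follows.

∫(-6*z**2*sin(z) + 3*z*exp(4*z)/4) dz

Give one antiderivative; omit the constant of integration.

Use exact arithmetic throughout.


The answer is 6*z**2*cos(z) + 3*z*exp(4*z)/16 - 12*z*sin(z) - 3*exp(4*z)/64 - 12*cos(z).
Step 1. Rewrite: now ∫(3*z*exp(4*z)/4) dz + ∫(-6*z**2*sin(z)) dz.
Step 2. Integrate ∫(-6*z**2*sin(z)) dz by parts with u = z**2, dv = (-6*sin(z)) dz, so v = 6*cos(z): now 6*z**2*cos(z) + ∫(3*z*exp(4*z)/4) dz + ∫(-12*z*cos(z)) dz.
Step 3. Integrate ∫(-12*z*cos(z)) dz by parts with u = z, dv = (-12*cos(z)) dz, so v = -12*sin(z): now 6*z**2*cos(z) - 12*z*sin(z) + ∫(3*z*exp(4*z)/4) dz + ∫(12*sin(z)) dz.
Step 4. Evaluate the standard form: now 6*z**2*cos(z) - 12*z*sin(z) - 12*cos(z) + ∫(3*z*exp(4*z)/4) dz.
Step 5. Integrate ∫(3*z*exp(4*z)/4) dz by parts with u = z, dv = (3*exp(4*z)/4) dz, so v = 3*exp(4*z)/16: now 6*z**2*cos(z) + 3*z*exp(4*z)/16 - 12*z*sin(z) - 12*cos(z) + ∫(-3*exp(4*z)/16) dz.
Step 6. Evaluate the standard form: now 6*z**2*cos(z) + 3*z*exp(4*z)/16 - 12*z*sin(z) - 3*exp(4*z)/64 - 12*cos(z).
Answer: 6*z**2*cos(z) + 3*z*exp(4*z)/16 - 12*z*sin(z) - 3*exp(4*z)/64 - 12*cos(z).


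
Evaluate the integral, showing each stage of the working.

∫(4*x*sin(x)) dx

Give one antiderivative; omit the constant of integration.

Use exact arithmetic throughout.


Step 1. Integrate ∫(4*x*sin(x)) dx by parts with u = x, dv = (4*sin(x)) dx, so v = -4*cos(x): now -4*x*cos(x) + ∫(4*cos(x)) dx.
Step 2. Evaluate the standard form: now -4*x*cos(x) + 4*sin(x).
Answer: -4*x*cos(x) + 4*sin(x).


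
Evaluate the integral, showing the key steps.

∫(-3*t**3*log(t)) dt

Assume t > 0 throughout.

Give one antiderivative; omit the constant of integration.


Step 1. Integrate ∫(-3*t**3*log(t)) dt by parts with u = log(t), dv = (-3*t**3) dt, so v = -3*t**4/4 [assuming t > 0]: now -3*t**4*log(t)/4 + ∫(3*t**3/4) dt.
Step 2. Evaluate the standard form: now -3*t**4*log(t)/4 + 3*t**4/16.
Answer: -3*t**4*log(t)/4 + 3*t**4/16.


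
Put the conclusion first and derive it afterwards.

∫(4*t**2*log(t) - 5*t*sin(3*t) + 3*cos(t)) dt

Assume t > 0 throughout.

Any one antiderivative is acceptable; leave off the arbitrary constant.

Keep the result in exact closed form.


The answer is 4*t**3*log(t)/3 - 4*t**3/9 + 5*t*cos(3*t)/3 + 3*sin(t) - 5*sin(3*t)/9.
Step 1. Rewrite: now ∫(-5*t*sin(3*t)) dt + ∫(4*t**2*log(t)) dt + ∫(3*cos(t)) dt.
Step 2. Integrate ∫(-5*t*sin(3*t)) dt by parts with u = t, dv = (-5*sin(3*t)) dt, so v = 5*cos(3*t)/3: now 5*t*cos(3*t)/3 + ∫(4*t**2*log(t)) dt + ∫(3*cos(t)) dt + ∫(-5*cos(3*t)/3) dt.
Step 3. Evaluate the standard form: now 5*t*cos(3*t)/3 - 5*sin(3*t)/9 + ∫(4*t**2*log(t)) dt + ∫(3*cos(t)) dt.
Step 4. Integrate ∫(4*t**2*log(t)) dt by parts with u = log(t), dv = (4*t**2) dt, so v = 4*t**3/3 [assuming t > 0]: now 4*t**3*log(t)/3 + 5*t*cos(3*t)/3 - 5*sin(3*t)/9 + ∫(-4*t**2/3) dt + ∫(3*cos(t)) dt.
Step 5. Evaluate the standard form: now 4*t**3*log(t)/3 - 4*t**3/9 + 5*t*cos(3*t)/3 - 5*sin(3*t)/9 + ∫(3*cos(t)) dt.
Step 6. Evaluate the standard form: now 4*t**3*log(t)/3 - 4*t**3/9 + 5*t*cos(3*t)/3 + 3*sin(t) - 5*sin(3*t)/9.
Answer: 4*t**3*log(t)/3 - 4*t**3/9 + 5*t*cos(3*t)/3 + 3*sin(t) - 5*sin(3*t)/9.


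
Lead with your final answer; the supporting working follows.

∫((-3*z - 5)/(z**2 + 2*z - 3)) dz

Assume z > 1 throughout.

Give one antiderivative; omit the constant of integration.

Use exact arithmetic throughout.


The answer is -2*log(z - 1) - log(z + 3).
Step 1. Decompose ∫((-3*z - 5)/(z**2 + 2*z - 3)) dz by partial fractions, (-3*z - 5)/(z**2 + 2*z - 3) = -1/(z + 3) - 2/(z - 1): now ∫(-2/(z - 1)) dz + ∫(-1/(z + 3)) dz.
Step 2. Evaluate the standard form [assuming z > -3]: now -log(z + 3) + ∫(-2/(z - 1)) dz.
Step 3. Evaluate the standard form [assuming z > 1]: now -2*log(z - 1) - log(z + 3).
Answer: -2*log(z - 1) - log(z + 3).


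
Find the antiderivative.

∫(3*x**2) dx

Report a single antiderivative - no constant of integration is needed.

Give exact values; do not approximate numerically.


Answer: x**3.


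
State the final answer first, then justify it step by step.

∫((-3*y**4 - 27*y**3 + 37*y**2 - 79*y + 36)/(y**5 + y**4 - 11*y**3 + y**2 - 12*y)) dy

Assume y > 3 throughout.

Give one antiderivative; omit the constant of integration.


The answer is -3*log(y) - 4*log(y - 3) + 4*log(y + 4) + 4*atan(y).
Step 1. Decompose ∫((-3*y**4 - 27*y**3 + 37*y**2 - 79*y + 36)/(y**5 + y**4 - 11*y**3 + y**2 - 12*y)) dy by partial fractions, (-3*y**4 - 27*y**3 + 37*y**2 - 79*y + 36)/(y**5 + y**4 - 11*y**3 + y**2 - 12*y) = 4/(y**2 + 1) + 4/(y + 4) - 4/(y - 3) - 3/y: now ∫(-3/y) dy + ∫(-4/(y - 3)) dy + ∫(4/(y + 4)) dy + ∫(4/(y**2 + 1)) dy.
Step 2. Evaluate the standard form [assuming y > 3]: now -4*log(y - 3) + ∫(-3/y) dy + ∫(4/(y + 4)) dy + ∫(4/(y**2 + 1)) dy.
Step 3. Evaluate the standard form [assuming y > 0]: now -3*log(y) - 4*log(y - 3) + ∫(4/(y + 4)) dy + ∫(4/(y**2 + 1)) dy.
Step 4. Evaluate the standard form [assuming y > -4]: now -3*log(y) - 4*log(y - 3) + 4*log(y + 4) + ∫(4/(y**2 + 1)) dy.
Step 5. Evaluate the standard form: now -3*log(y) - 4*log(y - 3) + 4*log(y + 4) + 4*atan(y).
Answer: -3*log(y) - 4*log(y - 3) + 4*log(y + 4) + 4*atan(y).


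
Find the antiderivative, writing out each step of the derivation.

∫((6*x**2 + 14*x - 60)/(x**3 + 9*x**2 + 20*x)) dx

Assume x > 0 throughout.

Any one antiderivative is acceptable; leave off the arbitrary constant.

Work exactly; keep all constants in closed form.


Step 1. Decompose ∫((6*x**2 + 14*x - 60)/(x**3 + 9*x**2 + 20*x)) dx by partial fractions, (6*x**2 + 14*x - 60)/(x**3 + 9*x**2 + 20*x) = 4/(x + 5) + 5/(x + 4) - 3/x: now ∫(-3/x) dx + ∫(5/(x + 4)) dx + ∫(4/(x + 5)) dx.
Step 2. Evaluate the standard form [assuming x > 0]: now -3*log(x) + ∫(5/(x + 4)) dx + ∫(4/(x + 5)) dx.
Step 3. Evaluate the standard form [assuming x > -5]: now -3*log(x) + 4*log(x + 5) + ∫(5/(x + 4)) dx.
Step 4. Evaluate the standard form [assuming x > -4]: now -3*log(x) + 5*log(x + 4) + 4*log(x + 5).
Answer: -3*log(x) + 5*log(x + 4) + 4*log(x + 5).


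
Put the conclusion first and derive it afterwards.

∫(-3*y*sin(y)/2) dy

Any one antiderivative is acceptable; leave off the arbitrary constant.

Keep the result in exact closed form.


The answer is 3*y*cos(y)/2 - 3*sin(y)/2.
Step 1. Integrate ∫(-3*y*sin(y)/2) dy by parts with u = y, dv = (-3*sin(y)/2) dy, so v = 3*cos(y)/2: now 3*y*cos(y)/2 + ∫(-3*cos(y)/2) dy.
Step 2. Evaluate the standard form: now 3*y*cos(y)/2 - 3*sin(y)/2.
Answer: 3*y*cos(y)/2 - 3*sin(y)/2.


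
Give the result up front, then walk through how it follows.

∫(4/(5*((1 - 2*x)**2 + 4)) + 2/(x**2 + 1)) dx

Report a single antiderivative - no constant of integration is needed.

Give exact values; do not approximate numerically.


The answer is 2*atan(x) + atan(x - 1/2)/5.
Step 1. Rewrite: now ∫(2/(x**2 + 1)) dx + ∫(4/(5*((1 - 2*x)**2 + 4))) dx.
Step 2. Evaluate the standard form: now 2*atan(x) + ∫(4/(5*((1 - 2*x)**2 + 4))) dx.
Step 3. Substitute u = 1 - 2*x, turning ∫(4/(5*((1 - 2*x)**2 + 4))) dx into ∫(-2/(5*(u**2 + 4))) du: now 2*atan(x) + ∫(-2/(5*(u**2 + 4))) du.
Step 4. Evaluate the standard form: now -atan(u/2)/5 + 2*atan(x).
Step 5. Substitute back u = 1 - 2*x: now 2*atan(x) + atan(x - 1/2)/5.
Answer: 2*atan(x) + atan(x - 1/2)/5.


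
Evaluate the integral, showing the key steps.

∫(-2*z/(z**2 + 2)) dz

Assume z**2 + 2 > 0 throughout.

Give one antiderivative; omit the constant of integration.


Step 1. Substitute u = z**2 + 2, turning ∫(-2*z/(z**2 + 2)) dz into ∫(-1/u) du: now ∫(-1/u) du.
Step 2. Evaluate the standard form [assuming u > 0]: now -log(u).
Step 3. Substitute back u = z**2 + 2: now -log(z**2 + 2).
Answer: -log(z**2 + 2).


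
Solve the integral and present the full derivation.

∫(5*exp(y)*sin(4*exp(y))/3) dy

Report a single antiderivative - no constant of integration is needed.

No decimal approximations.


Step 1. Substitute u = exp(y), turning ∫(5*exp(y)*sin(4*exp(y))/3) dy into ∫(5*sin(4*u)/3) du: now ∫(5*sin(4*u)/3) du.
Step 2. Evaluate the standard form: now -5*cos(4*u)/12.
Step 3. Substitute back u = exp(y): now -5*cos(4*exp(y))/12.
Answer: -5*cos(4*exp(y))/12.


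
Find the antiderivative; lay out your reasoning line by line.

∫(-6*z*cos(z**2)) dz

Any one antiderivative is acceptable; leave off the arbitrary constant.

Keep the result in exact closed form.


Step 1. Substitute u = z**2, turning ∫(-6*z*cos(z**2)) dz into ∫(-3*cos(u)) du: now ∫(-3*cos(u)) du.
Step 2. Evaluate the standard form: now -3*sin(u).
Step 3. Substitute back u = z**2: now -3*sin(z**2).
Answer: -3*sin(z**2).


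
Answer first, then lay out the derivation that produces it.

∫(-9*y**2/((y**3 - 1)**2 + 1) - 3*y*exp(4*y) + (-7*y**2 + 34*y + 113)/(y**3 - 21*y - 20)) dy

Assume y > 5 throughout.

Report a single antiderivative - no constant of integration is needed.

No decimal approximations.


The answer is -3*y*exp(4*y)/4 + 3*exp(4*y)/16 + 2*log(y - 5) - 4*log(y + 1) - 5*log(y + 4) - 3*atan(y**3 - 1).
Step 1. Rewrite: now ∫(-3*y*exp(4*y)) dy + ∫(-9*y**2/((y**3 - 1)**2 + 1)) dy + ∫((-7*y**2 + 34*y + 113)/(y**3 - 21*y - 20)) dy.
Step 2. Integrate ∫(-3*y*exp(4*y)) dy by parts with u = y, dv = (-3*exp(4*y)) dy, so v = -3*exp(4*y)/4: now -3*y*exp(4*y)/4 + ∫(-9*y**2/((y**3 - 1)**2 + 1)) dy + ∫((-7*y**2 + 34*y + 113)/(y**3 - 21*y - 20)) dy + ∫(3*exp(4*y)/4) dy.
Step 3. Evaluate the standard form: now -3*y*exp(4*y)/4 + 3*exp(4*y)/16 + ∫(-9*y**2/((y**3 - 1)**2 + 1)) dy + ∫((-7*y**2 + 34*y + 113)/(y**3 - 21*y - 20)) dy.
Step 4. Substitute u = y**3 - 1, turning ∫(-9*y**2/((y**3 - 1)**2 + 1)) dy into ∫(-3/(u**2 + 1)) du: now -3*y*exp(4*y)/4 + 3*exp(4*y)/16 + ∫((-7*y**2 + 34*y + 113)/(y**3 - 21*y - 20)) dy + ∫(-3/(u**2 + 1)) du.
Step 5. Evaluate the standard form: now -3*y*exp(4*y)/4 + 3*exp(4*y)/16 - 3*atan(u) + ∫((-7*y**2 + 34*y + 113)/(y**3 - 21*y - 20)) dy.
Step 6. Substitute back u = y**3 - 1: now -3*y*exp(4*y)/4 + 3*exp(4*y)/16 - 3*atan(y**3 - 1) + ∫((-7*y**2 + 34*y + 113)/(y**3 - 21*y - 20)) dy.
Step 7. Decompose ∫((-7*y**2 + 34*y + 113)/(y**3 - 21*y - 20)) dy by partial fractions, (-7*y**2 + 34*y + 113)/(y**3 - 21*y - 20) = -5/(y + 4) - 4/(y + 1) + 2/(y - 5): now -3*y*exp(4*y)/4 + 3*exp(4*y)/16 - 3*atan(y**3 - 1) + ∫(2/(y - 5)) dy + ∫(-4/(y + 1)) dy + ∫(-5/(y + 4)) dy.
Step 8. Evaluate the standard form [assuming y > -1]: now -3*y*exp(4*y)/4 + 3*exp(4*y)/16 - 4*log(y + 1) - 3*atan(y**3 - 1) + ∫(2/(y - 5)) dy + ∫(-5/(y + 4)) dy.
Step 9. Evaluate the standard form [assuming y > -4]: now -3*y*exp(4*y)/4 + 3*exp(4*y)/16 - 4*log(y + 1) - 5*log(y + 4) - 3*atan(y**3 - 1) + ∫(2/(y - 5)) dy.
Step 10. Evaluate the standard form [assuming y > 5]: now -3*y*exp(4*y)/4 + 3*exp(4*y)/16 + 2*log(y - 5) - 4*log(y + 1) - 5*log(y + 4) - 3*atan(y**3 - 1).
Answer: -3*y*exp(4*y)/4 + 3*exp(4*y)/16 + 2*log(y - 5) - 4*log(y + 1) - 5*log(y + 4) - 3*atan(y**3 - 1).
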